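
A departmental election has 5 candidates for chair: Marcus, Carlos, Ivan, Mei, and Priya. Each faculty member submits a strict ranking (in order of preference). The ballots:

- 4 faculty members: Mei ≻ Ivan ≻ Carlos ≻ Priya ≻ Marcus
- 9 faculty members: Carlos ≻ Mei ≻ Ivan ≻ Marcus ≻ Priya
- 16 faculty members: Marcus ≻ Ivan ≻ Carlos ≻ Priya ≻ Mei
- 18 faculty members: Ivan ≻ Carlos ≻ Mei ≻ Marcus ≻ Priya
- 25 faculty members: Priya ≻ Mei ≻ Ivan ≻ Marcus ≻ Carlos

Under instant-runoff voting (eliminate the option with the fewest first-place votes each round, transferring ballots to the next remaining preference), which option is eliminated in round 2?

Round 1: Marcus 16, Carlos 9, Ivan 18, Mei 4, Priya 25. Eliminate Mei.
Round 2: Marcus 16, Carlos 9, Ivan 22, Priya 25. Eliminate Carlos.

Carlos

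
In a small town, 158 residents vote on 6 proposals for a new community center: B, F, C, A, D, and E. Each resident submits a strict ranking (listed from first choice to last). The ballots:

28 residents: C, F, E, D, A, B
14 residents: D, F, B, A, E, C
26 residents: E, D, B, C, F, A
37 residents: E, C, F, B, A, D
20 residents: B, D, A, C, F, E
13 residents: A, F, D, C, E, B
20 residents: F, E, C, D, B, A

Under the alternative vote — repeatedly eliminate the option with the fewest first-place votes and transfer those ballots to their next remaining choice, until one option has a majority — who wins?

E

Round 1: B 20, F 20, C 28, A 13, D 14, E 63. Eliminate A.
Round 2: B 20, F 33, C 28, D 14, E 63. Eliminate D.
Round 3: B 20, F 47, C 28, E 63. Eliminate B.
Round 4: F 47, C 48, E 63. Eliminate F.
Round 5: C 61, E 97. E has a majority.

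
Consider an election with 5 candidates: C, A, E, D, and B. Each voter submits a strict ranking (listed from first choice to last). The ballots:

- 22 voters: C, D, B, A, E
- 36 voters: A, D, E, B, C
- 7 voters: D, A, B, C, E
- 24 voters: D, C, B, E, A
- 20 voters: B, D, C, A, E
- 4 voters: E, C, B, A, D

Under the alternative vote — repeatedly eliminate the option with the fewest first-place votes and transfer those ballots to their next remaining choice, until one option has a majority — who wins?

Round 1: C 22, A 36, E 4, D 31, B 20. Eliminate E.
Round 2: C 26, A 36, D 31, B 20. Eliminate B.
Round 3: C 26, A 36, D 51. Eliminate C.
Round 4: A 40, D 73. D has a majority.

D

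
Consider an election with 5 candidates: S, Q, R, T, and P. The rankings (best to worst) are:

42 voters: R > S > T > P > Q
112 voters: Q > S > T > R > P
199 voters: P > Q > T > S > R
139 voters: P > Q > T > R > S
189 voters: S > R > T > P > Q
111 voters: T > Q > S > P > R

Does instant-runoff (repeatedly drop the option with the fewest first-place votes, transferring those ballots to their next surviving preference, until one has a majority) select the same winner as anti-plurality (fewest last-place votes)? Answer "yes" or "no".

Instant-runoff — R1 S 189, Q 112, R 42, T 111, P 338 (R out); R2 S 231, Q 112, T 111, P 338 (T out); R3 S 231, Q 223, P 338 (Q out); R4 S 454, P 338 (S winner). Winner: S.
Anti-plurality — last-place votes: S 139, Q 231, R 310, T 0, P 112. Winner: T.
The two methods disagree.

no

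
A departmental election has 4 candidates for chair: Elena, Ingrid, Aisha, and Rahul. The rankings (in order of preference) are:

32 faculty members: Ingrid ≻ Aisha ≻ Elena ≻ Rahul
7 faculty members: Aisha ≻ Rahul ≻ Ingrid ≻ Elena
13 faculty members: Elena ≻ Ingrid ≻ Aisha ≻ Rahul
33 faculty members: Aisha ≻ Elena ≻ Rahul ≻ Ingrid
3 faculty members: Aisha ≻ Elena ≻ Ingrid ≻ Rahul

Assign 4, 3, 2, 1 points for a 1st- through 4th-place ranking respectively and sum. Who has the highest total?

Aisha

Elena: 32·2 + 7·1 + 13·4 + 33·3 + 3·3 = 231
Ingrid: 32·4 + 7·2 + 13·3 + 33·1 + 3·2 = 220
Aisha: 32·3 + 7·4 + 13·2 + 33·4 + 3·4 = 294
Rahul: 32·1 + 7·3 + 13·1 + 33·2 + 3·1 = 135
Aisha has the highest Borda score (294).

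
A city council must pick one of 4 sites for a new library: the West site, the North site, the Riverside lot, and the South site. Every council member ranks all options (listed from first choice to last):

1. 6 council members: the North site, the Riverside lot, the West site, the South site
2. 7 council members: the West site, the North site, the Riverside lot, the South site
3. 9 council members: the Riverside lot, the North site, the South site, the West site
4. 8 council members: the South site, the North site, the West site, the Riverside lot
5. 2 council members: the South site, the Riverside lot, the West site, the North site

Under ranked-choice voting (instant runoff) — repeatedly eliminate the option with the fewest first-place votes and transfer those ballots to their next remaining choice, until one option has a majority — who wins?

the Riverside lot

Round 1: the West site 7, the North site 6, the Riverside lot 9, the South site 10. Eliminate the North site.
Round 2: the West site 7, the Riverside lot 15, the South site 10. Eliminate the West site.
Round 3: the Riverside lot 22, the South site 10. The Riverside lot has a majority.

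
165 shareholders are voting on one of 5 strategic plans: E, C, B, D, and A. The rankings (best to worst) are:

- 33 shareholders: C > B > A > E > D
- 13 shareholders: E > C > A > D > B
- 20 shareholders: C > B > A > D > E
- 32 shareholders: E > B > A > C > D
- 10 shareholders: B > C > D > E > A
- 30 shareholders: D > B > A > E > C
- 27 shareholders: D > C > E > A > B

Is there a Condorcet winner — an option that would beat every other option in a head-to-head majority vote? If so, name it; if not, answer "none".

C

C vs E: 90–75 for C.
C vs B: 93–72 for C.
C vs D: 108–57 for C.
C vs A: 103–62 for C.
C beats every other option head-to-head.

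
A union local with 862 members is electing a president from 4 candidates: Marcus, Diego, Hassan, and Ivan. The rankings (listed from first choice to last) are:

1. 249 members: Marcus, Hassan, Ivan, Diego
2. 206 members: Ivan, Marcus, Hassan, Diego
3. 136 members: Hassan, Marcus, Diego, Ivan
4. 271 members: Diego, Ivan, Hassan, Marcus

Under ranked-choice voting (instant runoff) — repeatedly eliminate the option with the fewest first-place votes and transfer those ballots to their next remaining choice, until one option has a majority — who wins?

Marcus

Round 1: Marcus 249, Diego 271, Hassan 136, Ivan 206. Eliminate Hassan.
Round 2: Marcus 385, Diego 271, Ivan 206. Eliminate Ivan.
Round 3: Marcus 591, Diego 271. Marcus has a majority.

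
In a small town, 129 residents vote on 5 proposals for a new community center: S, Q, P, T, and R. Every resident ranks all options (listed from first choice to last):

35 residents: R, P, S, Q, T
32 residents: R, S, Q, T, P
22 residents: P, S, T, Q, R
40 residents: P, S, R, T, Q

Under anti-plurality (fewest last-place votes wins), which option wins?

Last-place votes: S 0, Q 40, P 32, T 35, R 22.
S is ranked last by the fewest voters, so S wins.

S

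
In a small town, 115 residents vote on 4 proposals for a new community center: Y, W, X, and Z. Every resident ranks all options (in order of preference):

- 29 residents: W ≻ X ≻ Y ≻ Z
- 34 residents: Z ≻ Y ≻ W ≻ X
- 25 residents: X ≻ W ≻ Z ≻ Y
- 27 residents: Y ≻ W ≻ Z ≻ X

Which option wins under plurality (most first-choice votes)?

First-place votes: Y 27, W 29, X 25, Z 34.
Z has the most first-place votes.

Z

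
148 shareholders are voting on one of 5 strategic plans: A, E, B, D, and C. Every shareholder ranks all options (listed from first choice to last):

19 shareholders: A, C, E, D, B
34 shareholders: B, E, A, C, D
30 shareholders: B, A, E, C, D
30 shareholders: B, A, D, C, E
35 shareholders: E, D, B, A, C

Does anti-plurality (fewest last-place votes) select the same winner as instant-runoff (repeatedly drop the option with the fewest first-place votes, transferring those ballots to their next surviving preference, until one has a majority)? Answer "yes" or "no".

Anti-plurality — last-place votes: A 0, E 30, B 19, D 64, C 35. Winner: A.
Instant-runoff — R1 A 19, E 35, B 94, D 0, C 0 (B winner). Winner: B.
The two methods disagree.

no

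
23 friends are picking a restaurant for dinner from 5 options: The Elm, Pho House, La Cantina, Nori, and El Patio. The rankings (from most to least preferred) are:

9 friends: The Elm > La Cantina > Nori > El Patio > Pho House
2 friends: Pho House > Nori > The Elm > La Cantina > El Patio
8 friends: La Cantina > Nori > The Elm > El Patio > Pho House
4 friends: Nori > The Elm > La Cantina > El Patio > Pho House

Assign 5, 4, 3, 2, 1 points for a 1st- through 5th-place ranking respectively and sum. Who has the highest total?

La Cantina

The Elm: 9·5 + 2·3 + 8·3 + 4·4 = 91
Pho House: 9·1 + 2·5 + 8·1 + 4·1 = 31
La Cantina: 9·4 + 2·2 + 8·5 + 4·3 = 92
Nori: 9·3 + 2·4 + 8·4 + 4·5 = 87
El Patio: 9·2 + 2·1 + 8·2 + 4·2 = 44
La Cantina has the highest Borda score (92).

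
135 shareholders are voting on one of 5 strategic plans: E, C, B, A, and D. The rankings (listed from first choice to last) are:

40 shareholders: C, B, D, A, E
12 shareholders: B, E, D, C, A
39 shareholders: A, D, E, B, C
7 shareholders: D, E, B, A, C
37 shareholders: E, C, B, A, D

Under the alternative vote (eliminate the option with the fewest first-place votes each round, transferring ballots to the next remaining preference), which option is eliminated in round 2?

Round 1: E 37, C 40, B 12, A 39, D 7. Eliminate D.
Round 2: E 44, C 40, B 12, A 39. Eliminate B.

B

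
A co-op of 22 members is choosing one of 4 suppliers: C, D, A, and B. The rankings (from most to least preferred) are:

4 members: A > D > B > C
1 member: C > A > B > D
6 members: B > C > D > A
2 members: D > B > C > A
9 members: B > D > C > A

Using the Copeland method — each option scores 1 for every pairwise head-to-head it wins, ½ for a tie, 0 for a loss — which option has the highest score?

B

C: beats A; loses to D and B → score 1.
D: beats C and A; loses to B → score 2.
A: loses to C, D, and B → score 0.
B: beats C, D, and A → score 3.
B has the best pairwise record.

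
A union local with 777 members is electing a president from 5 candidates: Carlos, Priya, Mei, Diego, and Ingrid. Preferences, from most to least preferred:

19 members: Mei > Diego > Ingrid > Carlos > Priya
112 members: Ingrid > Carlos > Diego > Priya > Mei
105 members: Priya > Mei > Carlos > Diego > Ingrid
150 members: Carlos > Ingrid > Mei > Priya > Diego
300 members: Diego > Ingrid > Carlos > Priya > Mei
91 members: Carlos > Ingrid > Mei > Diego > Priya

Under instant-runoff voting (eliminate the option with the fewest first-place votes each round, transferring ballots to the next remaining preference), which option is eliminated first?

Mei

Round 1: Carlos 241, Priya 105, Mei 19, Diego 300, Ingrid 112. Eliminate Mei.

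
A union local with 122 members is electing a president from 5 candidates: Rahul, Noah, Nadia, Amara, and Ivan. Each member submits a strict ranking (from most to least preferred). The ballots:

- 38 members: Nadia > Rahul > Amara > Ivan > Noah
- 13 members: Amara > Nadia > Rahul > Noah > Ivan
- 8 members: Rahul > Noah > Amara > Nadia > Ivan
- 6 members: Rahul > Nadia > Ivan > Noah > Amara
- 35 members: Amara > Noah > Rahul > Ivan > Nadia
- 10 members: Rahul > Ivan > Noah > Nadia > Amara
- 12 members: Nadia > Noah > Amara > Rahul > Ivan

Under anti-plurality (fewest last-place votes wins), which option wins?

Rahul

Last-place votes: Rahul 0, Noah 38, Nadia 35, Amara 16, Ivan 33.
Rahul is ranked last by the fewest voters, so Rahul wins.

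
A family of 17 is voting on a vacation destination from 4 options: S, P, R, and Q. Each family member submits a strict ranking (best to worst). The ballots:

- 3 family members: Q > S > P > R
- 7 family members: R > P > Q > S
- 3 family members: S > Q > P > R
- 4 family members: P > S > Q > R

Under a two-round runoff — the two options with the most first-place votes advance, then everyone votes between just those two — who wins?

P

Round 1 first-place votes: S 3, P 4, R 7, Q 3.
R and P advance.
Runoff: R is preferred to P by 7 voters; P by 10.
P wins the runoff.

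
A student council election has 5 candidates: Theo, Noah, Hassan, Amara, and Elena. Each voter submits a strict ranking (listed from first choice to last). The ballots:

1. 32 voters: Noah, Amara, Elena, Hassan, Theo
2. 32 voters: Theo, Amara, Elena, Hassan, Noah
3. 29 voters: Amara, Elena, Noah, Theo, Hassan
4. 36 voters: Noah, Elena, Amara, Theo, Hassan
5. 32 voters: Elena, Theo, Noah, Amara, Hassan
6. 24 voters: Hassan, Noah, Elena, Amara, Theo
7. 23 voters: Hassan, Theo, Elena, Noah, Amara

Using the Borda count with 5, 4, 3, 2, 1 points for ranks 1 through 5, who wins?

Elena

Theo: 32·1 + 32·5 + 29·2 + 36·2 + 32·4 + 24·1 + 23·4 = 566
Noah: 32·5 + 32·1 + 29·3 + 36·5 + 32·3 + 24·4 + 23·2 = 697
Hassan: 32·2 + 32·2 + 29·1 + 36·1 + 32·1 + 24·5 + 23·5 = 460
Amara: 32·4 + 32·4 + 29·5 + 36·3 + 32·2 + 24·2 + 23·1 = 644
Elena: 32·3 + 32·3 + 29·4 + 36·4 + 32·5 + 24·3 + 23·3 = 753
Elena has the highest Borda score (753).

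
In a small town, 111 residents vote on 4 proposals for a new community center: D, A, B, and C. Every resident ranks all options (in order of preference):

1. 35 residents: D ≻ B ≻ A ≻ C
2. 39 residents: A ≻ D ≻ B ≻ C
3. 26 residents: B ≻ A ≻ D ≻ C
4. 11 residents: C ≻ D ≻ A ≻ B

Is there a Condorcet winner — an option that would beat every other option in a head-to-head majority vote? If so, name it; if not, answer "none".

none

Checking pairwise contests:
A beats D 65–46.
B beats A 61–50.
D beats B 85–26.
D beats C 100–11.
Every option loses at least one head-to-head, so there is no Condorcet winner.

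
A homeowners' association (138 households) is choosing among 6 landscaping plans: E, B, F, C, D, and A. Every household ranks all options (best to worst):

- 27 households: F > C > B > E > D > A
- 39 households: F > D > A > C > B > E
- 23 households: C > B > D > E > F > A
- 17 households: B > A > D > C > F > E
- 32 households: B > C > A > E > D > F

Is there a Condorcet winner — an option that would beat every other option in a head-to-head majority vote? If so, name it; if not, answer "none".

C vs E: 138–0 for C.
C vs B: 89–49 for C.
C vs F: 72–66 for C.
C vs D: 82–56 for C.
C vs A: 82–56 for C.
C beats every other option head-to-head.

C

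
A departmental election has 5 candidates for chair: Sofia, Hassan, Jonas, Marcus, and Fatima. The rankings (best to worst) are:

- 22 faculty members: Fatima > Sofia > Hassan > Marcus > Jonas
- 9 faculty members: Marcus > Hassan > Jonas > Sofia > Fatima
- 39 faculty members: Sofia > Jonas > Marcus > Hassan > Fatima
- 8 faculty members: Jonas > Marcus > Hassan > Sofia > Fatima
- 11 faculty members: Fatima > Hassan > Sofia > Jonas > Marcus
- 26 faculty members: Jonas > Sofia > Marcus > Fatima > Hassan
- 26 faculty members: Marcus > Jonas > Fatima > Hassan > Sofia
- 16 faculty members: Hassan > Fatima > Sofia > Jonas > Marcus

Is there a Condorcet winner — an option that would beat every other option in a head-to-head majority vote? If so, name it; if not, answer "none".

Sofia vs Hassan: 87–70 for Sofia.
Sofia vs Jonas: 88–69 for Sofia.
Sofia vs Marcus: 114–43 for Sofia.
Sofia vs Fatima: 82–75 for Sofia.
Sofia beats every other option head-to-head.

Sofia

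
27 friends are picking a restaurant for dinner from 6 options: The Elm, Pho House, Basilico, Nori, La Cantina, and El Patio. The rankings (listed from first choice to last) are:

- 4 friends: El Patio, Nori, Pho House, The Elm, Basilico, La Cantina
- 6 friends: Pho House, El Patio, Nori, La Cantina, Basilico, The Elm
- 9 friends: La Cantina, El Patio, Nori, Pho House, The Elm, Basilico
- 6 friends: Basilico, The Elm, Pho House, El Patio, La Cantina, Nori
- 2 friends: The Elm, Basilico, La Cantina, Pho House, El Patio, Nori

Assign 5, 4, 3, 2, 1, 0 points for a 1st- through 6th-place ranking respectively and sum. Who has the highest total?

El Patio

The Elm: 4·2 + 6·0 + 9·1 + 6·4 + 2·5 = 51
Pho House: 4·3 + 6·5 + 9·2 + 6·3 + 2·2 = 82
Basilico: 4·1 + 6·1 + 9·0 + 6·5 + 2·4 = 48
Nori: 4·4 + 6·3 + 9·3 + 6·0 + 2·0 = 61
La Cantina: 4·0 + 6·2 + 9·5 + 6·1 + 2·3 = 69
El Patio: 4·5 + 6·4 + 9·4 + 6·2 + 2·1 = 94
El Patio has the highest Borda score (94).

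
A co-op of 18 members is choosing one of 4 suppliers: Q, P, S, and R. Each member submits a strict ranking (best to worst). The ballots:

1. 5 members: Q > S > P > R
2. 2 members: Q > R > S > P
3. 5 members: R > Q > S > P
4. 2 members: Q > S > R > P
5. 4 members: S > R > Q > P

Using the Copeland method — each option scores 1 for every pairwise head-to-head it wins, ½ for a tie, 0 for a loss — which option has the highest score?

Q

Q: beats P and S; ties R → score 2.5.
P: loses to Q, S, and R → score 0.
S: beats P and R; loses to Q → score 2.
R: beats P; ties Q; loses to S → score 1.5.
Q has the best pairwise record.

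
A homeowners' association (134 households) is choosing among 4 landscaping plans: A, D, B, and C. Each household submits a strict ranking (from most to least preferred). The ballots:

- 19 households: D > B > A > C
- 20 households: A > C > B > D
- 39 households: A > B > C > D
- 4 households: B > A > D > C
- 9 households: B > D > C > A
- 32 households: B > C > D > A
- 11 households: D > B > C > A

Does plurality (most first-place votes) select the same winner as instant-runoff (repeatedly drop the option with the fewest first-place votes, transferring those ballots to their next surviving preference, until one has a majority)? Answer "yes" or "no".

Plurality — first-place votes: A 59, D 30, B 45, C 0. Winner: A.
Instant-runoff — R1 A 59, D 30, B 45, C 0 (C out); R2 A 59, D 30, B 45 (D out); R3 A 59, B 75 (B winner). Winner: B.
The two methods disagree.

no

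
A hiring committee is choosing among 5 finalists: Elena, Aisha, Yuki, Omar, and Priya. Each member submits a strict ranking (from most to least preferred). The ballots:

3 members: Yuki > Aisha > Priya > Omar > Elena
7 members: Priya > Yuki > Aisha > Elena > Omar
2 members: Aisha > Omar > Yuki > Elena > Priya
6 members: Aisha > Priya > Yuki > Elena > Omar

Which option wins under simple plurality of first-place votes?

First-place votes: Elena 0, Aisha 8, Yuki 3, Omar 0, Priya 7.
Aisha has the most first-place votes.

Aisha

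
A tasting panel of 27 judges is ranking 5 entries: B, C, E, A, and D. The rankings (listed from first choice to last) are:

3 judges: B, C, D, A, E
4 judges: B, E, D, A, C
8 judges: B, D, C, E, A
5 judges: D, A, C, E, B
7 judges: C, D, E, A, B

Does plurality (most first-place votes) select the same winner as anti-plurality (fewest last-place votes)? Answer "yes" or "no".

Plurality — first-place votes: B 15, C 7, E 0, A 0, D 5. Winner: B.
Anti-plurality — last-place votes: B 12, C 4, E 3, A 8, D 0. Winner: D.
The two methods disagree.

no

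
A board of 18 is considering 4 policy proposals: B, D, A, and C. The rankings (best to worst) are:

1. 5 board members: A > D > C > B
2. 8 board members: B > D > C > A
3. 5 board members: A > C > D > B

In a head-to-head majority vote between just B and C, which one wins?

C

Voters preferring B to C: 8; preferring C to B: 10.
C wins the head-to-head.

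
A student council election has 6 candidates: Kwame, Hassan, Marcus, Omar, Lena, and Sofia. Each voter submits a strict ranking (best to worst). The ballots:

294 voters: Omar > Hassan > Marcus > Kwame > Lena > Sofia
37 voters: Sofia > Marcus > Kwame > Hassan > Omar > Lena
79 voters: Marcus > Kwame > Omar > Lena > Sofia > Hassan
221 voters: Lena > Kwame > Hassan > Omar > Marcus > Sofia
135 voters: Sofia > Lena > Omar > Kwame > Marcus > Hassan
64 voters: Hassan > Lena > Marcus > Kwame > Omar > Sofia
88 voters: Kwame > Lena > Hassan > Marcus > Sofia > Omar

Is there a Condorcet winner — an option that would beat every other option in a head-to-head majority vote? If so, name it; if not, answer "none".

Checking pairwise contests:
Marcus beats Kwame 474–444.
Kwame beats Hassan 560–358.
Hassan beats Marcus 667–251.
Kwame beats Omar 489–429.
Kwame beats Lena 498–420.
Kwame beats Sofia 746–172.
Every option loses at least one head-to-head, so there is no Condorcet winner.

none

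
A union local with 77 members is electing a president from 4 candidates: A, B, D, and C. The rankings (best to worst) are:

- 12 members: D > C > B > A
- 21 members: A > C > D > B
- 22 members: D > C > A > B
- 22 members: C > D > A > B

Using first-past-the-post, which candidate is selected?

D

First-place votes: A 21, B 0, D 34, C 22.
D has the most first-place votes.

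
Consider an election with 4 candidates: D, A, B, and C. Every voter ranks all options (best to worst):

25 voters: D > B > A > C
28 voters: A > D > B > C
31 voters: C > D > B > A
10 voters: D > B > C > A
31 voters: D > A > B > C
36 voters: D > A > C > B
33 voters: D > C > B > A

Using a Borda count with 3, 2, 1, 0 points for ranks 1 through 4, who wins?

D

D: 25·3 + 28·2 + 31·2 + 10·3 + 31·3 + 36·3 + 33·3 = 523
A: 25·1 + 28·3 + 31·0 + 10·0 + 31·2 + 36·2 + 33·0 = 243
B: 25·2 + 28·1 + 31·1 + 10·2 + 31·1 + 36·0 + 33·1 = 193
C: 25·0 + 28·0 + 31·3 + 10·1 + 31·0 + 36·1 + 33·2 = 205
D has the highest Borda score (523).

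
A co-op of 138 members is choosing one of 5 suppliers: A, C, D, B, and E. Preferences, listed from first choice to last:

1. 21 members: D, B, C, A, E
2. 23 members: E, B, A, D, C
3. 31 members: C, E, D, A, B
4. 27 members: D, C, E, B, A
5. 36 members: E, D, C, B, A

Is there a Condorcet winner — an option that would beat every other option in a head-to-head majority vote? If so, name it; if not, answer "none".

Checking pairwise contests:
C beats A 115–23.
D beats C 107–31.
E beats D 90–48.
C beats B 94–44.
C beats E 79–59.
Every option loses at least one head-to-head, so there is no Condorcet winner.

none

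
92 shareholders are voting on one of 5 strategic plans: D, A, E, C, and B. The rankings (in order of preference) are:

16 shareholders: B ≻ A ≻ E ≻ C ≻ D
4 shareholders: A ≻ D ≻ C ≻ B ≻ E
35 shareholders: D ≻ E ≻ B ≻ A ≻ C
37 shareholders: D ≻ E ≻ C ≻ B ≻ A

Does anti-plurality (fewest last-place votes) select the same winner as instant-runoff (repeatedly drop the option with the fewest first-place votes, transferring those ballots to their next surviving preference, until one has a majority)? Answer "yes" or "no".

no

Anti-plurality — last-place votes: D 16, A 37, E 4, C 35, B 0. Winner: B.
Instant-runoff — R1 D 72, A 4, E 0, C 0, B 16 (D winner). Winner: D.
The two methods disagree.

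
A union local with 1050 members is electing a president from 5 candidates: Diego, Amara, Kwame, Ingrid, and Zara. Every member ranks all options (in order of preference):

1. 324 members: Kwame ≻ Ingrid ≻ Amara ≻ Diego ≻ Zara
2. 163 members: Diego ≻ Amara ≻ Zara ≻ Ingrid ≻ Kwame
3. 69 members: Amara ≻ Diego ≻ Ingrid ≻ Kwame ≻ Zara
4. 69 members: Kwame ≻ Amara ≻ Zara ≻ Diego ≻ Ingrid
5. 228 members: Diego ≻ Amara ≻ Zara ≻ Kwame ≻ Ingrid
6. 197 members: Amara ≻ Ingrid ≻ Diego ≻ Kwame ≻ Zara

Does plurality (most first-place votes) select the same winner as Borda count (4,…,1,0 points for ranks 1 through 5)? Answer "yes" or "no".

no

Plurality — first-place votes: Diego 391, Amara 266, Kwame 393, Ingrid 0, Zara 0. Winner: Kwame.
Borda — scores: Diego 2558, Amara 3092, Kwame 2066, Ingrid 1864, Zara 920. Winner: Amara.
The two methods disagree.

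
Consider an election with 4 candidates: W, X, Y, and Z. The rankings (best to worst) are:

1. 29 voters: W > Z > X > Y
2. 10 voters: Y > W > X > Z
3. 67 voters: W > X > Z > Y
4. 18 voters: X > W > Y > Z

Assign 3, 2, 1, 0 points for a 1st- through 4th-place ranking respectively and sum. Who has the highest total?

W

W: 29·3 + 10·2 + 67·3 + 18·2 = 344
X: 29·1 + 10·1 + 67·2 + 18·3 = 227
Y: 29·0 + 10·3 + 67·0 + 18·1 = 48
Z: 29·2 + 10·0 + 67·1 + 18·0 = 125
W has the highest Borda score (344).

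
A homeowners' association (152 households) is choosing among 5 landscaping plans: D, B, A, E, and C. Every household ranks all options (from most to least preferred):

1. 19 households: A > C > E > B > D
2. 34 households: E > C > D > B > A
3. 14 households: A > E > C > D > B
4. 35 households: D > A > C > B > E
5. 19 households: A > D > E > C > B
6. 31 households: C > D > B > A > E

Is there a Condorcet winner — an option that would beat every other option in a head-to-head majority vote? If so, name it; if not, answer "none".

Checking pairwise contests:
C beats D 98–54.
D beats B 133–19.
D beats A 100–52.
D beats E 85–67.
A beats C 87–65.
Every option loses at least one head-to-head, so there is no Condorcet winner.

none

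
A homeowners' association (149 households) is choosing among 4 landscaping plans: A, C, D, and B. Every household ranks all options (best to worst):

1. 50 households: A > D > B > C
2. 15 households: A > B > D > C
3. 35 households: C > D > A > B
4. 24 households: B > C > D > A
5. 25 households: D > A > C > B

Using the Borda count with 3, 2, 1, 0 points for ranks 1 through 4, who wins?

A: 50·3 + 15·3 + 35·1 + 24·0 + 25·2 = 280
C: 50·0 + 15·0 + 35·3 + 24·2 + 25·1 = 178
D: 50·2 + 15·1 + 35·2 + 24·1 + 25·3 = 284
B: 50·1 + 15·2 + 35·0 + 24·3 + 25·0 = 152
D has the highest Borda score (284).

D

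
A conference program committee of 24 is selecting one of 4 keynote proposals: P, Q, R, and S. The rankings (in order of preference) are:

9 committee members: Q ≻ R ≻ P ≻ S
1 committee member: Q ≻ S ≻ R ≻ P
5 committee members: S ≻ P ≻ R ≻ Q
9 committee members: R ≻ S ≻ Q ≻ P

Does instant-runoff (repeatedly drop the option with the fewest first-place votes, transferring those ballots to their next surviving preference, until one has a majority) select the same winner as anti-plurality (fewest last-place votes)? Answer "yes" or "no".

Instant-runoff — R1 P 0, Q 10, R 9, S 5 (P out); R2 Q 10, R 9, S 5 (S out); R3 Q 10, R 14 (R winner). Winner: R.
Anti-plurality — last-place votes: P 10, Q 5, R 0, S 9. Winner: R.
The two methods agree.

yes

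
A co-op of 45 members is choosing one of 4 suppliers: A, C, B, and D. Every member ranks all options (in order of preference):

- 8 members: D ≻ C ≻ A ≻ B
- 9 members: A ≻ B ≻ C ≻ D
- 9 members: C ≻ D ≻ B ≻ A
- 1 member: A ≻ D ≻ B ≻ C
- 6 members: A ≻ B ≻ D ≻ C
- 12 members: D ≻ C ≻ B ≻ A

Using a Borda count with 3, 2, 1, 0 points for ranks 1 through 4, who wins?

A: 8·1 + 9·3 + 9·0 + 1·3 + 6·3 + 12·0 = 56
C: 8·2 + 9·1 + 9·3 + 1·0 + 6·0 + 12·2 = 76
B: 8·0 + 9·2 + 9·1 + 1·1 + 6·2 + 12·1 = 52
D: 8·3 + 9·0 + 9·2 + 1·2 + 6·1 + 12·3 = 86
D has the highest Borda score (86).

D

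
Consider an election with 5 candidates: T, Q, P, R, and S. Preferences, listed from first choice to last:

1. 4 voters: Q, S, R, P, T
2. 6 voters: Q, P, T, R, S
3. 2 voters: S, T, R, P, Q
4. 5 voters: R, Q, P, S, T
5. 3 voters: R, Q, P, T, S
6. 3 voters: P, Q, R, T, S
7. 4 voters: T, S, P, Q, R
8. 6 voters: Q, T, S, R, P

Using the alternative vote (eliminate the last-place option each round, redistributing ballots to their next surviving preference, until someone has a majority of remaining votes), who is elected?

Round 1: T 4, Q 16, P 3, R 8, S 2. Eliminate S.
Round 2: T 6, Q 16, P 3, R 8. Eliminate P.
Round 3: T 6, Q 19, R 8. Q has a majority.

Q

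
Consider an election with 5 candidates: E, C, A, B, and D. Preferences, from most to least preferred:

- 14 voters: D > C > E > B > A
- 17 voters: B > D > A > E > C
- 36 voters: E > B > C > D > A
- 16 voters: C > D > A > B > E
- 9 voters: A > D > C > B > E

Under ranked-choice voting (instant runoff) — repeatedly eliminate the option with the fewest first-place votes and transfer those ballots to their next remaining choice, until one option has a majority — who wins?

D

Round 1: E 36, C 16, A 9, B 17, D 14. Eliminate A.
Round 2: E 36, C 16, B 17, D 23. Eliminate C.
Round 3: E 36, B 17, D 39. Eliminate B.
Round 4: E 36, D 56. D has a majority.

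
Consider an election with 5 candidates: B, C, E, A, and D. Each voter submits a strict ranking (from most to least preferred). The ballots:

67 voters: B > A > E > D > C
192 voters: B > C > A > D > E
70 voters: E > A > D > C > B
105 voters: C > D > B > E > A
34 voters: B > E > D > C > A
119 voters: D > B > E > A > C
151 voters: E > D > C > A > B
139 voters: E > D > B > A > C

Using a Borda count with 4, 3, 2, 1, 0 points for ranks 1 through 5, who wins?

B: 67·4 + 192·4 + 70·0 + 105·2 + 34·4 + 119·3 + 151·0 + 139·2 = 2017
C: 67·0 + 192·3 + 70·1 + 105·4 + 34·1 + 119·0 + 151·2 + 139·0 = 1402
E: 67·2 + 192·0 + 70·4 + 105·1 + 34·3 + 119·2 + 151·4 + 139·4 = 2019
A: 67·3 + 192·2 + 70·3 + 105·0 + 34·0 + 119·1 + 151·1 + 139·1 = 1204
D: 67·1 + 192·1 + 70·2 + 105·3 + 34·2 + 119·4 + 151·3 + 139·3 = 2128
D has the highest Borda score (2128).

D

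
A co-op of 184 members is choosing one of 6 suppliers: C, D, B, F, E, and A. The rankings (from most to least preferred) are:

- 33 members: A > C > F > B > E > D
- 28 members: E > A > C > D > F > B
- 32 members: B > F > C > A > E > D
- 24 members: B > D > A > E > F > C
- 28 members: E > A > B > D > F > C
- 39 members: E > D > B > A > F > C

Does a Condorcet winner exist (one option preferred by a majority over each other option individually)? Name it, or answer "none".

E vs C: 119–65 for E.
E vs D: 160–24 for E.
E vs B: 95–89 for E.
E vs F: 119–65 for E.
E vs A: 95–89 for E.
E beats every other option head-to-head.

E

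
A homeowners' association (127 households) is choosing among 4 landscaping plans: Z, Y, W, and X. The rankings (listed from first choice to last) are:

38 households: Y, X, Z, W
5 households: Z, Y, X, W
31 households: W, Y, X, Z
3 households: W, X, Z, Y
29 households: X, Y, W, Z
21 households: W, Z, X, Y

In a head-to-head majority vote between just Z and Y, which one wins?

Voters preferring Z to Y: 29; preferring Y to Z: 98.
Y wins the head-to-head.

Y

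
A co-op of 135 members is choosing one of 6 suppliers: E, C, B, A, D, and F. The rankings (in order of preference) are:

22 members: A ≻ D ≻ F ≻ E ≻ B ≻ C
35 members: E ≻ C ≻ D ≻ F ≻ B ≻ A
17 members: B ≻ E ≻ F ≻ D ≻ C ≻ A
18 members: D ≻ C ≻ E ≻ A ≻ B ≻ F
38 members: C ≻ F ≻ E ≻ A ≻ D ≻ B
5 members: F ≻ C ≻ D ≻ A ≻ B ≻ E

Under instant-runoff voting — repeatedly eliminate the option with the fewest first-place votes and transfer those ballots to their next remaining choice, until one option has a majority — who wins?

Round 1: E 35, C 38, B 17, A 22, D 18, F 5. Eliminate F.
Round 2: E 35, C 43, B 17, A 22, D 18. Eliminate B.
Round 3: E 52, C 43, A 22, D 18. Eliminate D.
Round 4: E 52, C 61, A 22. Eliminate A.
Round 5: E 74, C 61. E has a majority.

E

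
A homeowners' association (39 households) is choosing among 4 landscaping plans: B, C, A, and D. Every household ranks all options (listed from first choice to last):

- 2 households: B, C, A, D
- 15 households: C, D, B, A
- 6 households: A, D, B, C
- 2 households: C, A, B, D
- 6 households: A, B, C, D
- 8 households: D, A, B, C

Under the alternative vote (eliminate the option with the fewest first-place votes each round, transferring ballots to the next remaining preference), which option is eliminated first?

B

Round 1: B 2, C 17, A 12, D 8. Eliminate B.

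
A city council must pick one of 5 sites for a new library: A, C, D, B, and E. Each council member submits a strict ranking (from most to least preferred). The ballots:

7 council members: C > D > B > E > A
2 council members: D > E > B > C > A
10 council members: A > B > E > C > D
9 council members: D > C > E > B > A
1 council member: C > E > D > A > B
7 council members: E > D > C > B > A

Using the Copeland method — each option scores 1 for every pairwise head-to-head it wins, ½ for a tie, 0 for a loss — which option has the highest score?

A: loses to C, D, B, and E → score 0.
C: beats A and B; ties D; loses to E → score 2.5.
D: beats A and B; ties C and E → score 3.
B: beats A; loses to C, D, and E → score 1.
E: beats A, C, and B; ties D → score 3.5.
E has the best pairwise record.

E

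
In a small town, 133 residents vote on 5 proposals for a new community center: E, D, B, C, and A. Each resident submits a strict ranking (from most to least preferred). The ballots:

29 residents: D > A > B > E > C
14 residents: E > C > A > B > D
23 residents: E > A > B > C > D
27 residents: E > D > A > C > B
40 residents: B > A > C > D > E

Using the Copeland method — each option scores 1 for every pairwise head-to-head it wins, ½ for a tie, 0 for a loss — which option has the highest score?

A

E: beats C; loses to D, B, and A → score 1.
D: beats E; loses to B, C, and A → score 1.
B: beats E, D, and C; loses to A → score 3.
C: beats D; loses to E, B, and A → score 1.
A: beats E, D, B, and C → score 4.
A has the best pairwise record.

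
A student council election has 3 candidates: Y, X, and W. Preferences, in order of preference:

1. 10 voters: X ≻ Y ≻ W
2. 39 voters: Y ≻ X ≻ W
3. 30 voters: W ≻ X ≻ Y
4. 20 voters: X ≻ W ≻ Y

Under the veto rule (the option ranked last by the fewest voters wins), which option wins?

X

Last-place votes: Y 50, X 0, W 49.
X is ranked last by the fewest voters, so X wins.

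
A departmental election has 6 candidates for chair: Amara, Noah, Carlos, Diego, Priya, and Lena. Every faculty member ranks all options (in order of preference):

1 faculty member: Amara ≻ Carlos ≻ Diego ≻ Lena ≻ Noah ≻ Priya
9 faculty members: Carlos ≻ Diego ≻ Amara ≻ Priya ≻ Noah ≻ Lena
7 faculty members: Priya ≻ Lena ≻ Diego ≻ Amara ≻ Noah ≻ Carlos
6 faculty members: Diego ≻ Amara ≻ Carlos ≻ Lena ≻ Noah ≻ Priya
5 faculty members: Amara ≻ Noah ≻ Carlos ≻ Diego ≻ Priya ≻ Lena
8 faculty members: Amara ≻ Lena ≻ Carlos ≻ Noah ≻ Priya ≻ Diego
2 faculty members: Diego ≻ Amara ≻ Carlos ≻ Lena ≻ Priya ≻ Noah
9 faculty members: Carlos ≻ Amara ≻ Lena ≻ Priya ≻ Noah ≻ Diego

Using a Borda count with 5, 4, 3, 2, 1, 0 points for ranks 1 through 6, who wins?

Amara

Amara: 1·5 + 9·3 + 7·2 + 6·4 + 5·5 + 8·5 + 2·4 + 9·4 = 179
Noah: 1·1 + 9·1 + 7·1 + 6·1 + 5·4 + 8·2 + 2·0 + 9·1 = 68
Carlos: 1·4 + 9·5 + 7·0 + 6·3 + 5·3 + 8·3 + 2·3 + 9·5 = 157
Diego: 1·3 + 9·4 + 7·3 + 6·5 + 5·2 + 8·0 + 2·5 + 9·0 = 110
Priya: 1·0 + 9·2 + 7·5 + 6·0 + 5·1 + 8·1 + 2·1 + 9·2 = 86
Lena: 1·2 + 9·0 + 7·4 + 6·2 + 5·0 + 8·4 + 2·2 + 9·3 = 105
Amara has the highest Borda score (179).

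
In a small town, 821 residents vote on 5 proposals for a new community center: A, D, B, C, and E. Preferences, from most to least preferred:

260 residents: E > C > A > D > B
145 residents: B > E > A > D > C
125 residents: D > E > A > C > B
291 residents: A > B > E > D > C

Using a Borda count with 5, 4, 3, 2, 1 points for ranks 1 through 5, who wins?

A: 260·3 + 145·3 + 125·3 + 291·5 = 3045
D: 260·2 + 145·2 + 125·5 + 291·2 = 2017
B: 260·1 + 145·5 + 125·1 + 291·4 = 2274
C: 260·4 + 145·1 + 125·2 + 291·1 = 1726
E: 260·5 + 145·4 + 125·4 + 291·3 = 3253
E has the highest Borda score (3253).

E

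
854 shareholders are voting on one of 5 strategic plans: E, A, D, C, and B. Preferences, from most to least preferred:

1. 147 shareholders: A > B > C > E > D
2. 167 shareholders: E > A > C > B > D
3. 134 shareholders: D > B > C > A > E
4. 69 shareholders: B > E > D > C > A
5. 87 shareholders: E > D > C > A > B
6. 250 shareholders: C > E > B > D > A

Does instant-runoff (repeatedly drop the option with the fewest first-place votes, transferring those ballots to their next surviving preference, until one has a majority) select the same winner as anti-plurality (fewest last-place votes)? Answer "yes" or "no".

Instant-runoff — R1 E 254, A 147, D 134, C 250, B 69 (B out); R2 E 323, A 147, D 134, C 250 (D out); R3 E 323, A 147, C 384 (A out); R4 E 323, C 531 (C winner). Winner: C.
Anti-plurality — last-place votes: E 134, A 319, D 314, C 0, B 87. Winner: C.
The two methods agree.

yes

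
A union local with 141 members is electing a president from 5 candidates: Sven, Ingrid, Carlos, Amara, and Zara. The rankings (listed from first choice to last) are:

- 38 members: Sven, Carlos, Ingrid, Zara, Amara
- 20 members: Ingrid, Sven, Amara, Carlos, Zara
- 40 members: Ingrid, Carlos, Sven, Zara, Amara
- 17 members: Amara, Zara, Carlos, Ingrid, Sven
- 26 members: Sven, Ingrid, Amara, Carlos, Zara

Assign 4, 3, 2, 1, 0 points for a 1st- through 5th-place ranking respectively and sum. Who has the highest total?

Ingrid

Sven: 38·4 + 20·3 + 40·2 + 17·0 + 26·4 = 396
Ingrid: 38·2 + 20·4 + 40·4 + 17·1 + 26·3 = 411
Carlos: 38·3 + 20·1 + 40·3 + 17·2 + 26·1 = 314
Amara: 38·0 + 20·2 + 40·0 + 17·4 + 26·2 = 160
Zara: 38·1 + 20·0 + 40·1 + 17·3 + 26·0 = 129
Ingrid has the highest Borda score (411).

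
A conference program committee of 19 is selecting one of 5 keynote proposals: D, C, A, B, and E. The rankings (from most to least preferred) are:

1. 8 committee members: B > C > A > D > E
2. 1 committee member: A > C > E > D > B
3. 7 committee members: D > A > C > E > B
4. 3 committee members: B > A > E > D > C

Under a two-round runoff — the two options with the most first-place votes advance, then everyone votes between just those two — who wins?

Round 1 first-place votes: D 7, C 0, A 1, B 11, E 0.
B and D advance.
Runoff: B is preferred to D by 11 voters; D by 8.
B wins the runoff.

B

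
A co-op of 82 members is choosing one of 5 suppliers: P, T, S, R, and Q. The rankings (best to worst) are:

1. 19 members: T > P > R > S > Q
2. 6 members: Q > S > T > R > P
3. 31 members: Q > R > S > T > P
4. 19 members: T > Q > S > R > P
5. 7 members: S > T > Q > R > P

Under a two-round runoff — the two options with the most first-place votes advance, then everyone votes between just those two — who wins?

Round 1 first-place votes: P 0, T 38, S 7, R 0, Q 37.
T and Q advance.
Runoff: T is preferred to Q by 45 voters; Q by 37.
T wins the runoff.

T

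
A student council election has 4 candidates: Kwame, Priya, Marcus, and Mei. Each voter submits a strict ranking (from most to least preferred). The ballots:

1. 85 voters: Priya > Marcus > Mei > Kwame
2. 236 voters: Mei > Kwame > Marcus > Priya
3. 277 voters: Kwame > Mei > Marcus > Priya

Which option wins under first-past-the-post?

First-place votes: Kwame 277, Priya 85, Marcus 0, Mei 236.
Kwame has the most first-place votes.

Kwame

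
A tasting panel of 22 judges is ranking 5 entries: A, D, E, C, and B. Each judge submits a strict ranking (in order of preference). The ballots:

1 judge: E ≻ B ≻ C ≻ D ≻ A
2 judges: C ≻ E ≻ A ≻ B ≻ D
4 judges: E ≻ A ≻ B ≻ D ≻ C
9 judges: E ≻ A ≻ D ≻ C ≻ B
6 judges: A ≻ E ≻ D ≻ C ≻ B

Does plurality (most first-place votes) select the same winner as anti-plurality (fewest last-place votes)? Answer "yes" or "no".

Plurality — first-place votes: A 6, D 0, E 14, C 2, B 0. Winner: E.
Anti-plurality — last-place votes: A 1, D 2, E 0, C 4, B 15. Winner: E.
The two methods agree.

yes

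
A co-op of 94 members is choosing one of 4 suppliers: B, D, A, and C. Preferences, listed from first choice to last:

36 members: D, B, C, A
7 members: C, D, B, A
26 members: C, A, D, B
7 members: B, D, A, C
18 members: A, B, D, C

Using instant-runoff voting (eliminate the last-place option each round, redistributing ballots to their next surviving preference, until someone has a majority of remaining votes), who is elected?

Round 1: B 7, D 36, A 18, C 33. Eliminate B.
Round 2: D 43, A 18, C 33. Eliminate A.
Round 3: D 61, C 33. D has a majority.

D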